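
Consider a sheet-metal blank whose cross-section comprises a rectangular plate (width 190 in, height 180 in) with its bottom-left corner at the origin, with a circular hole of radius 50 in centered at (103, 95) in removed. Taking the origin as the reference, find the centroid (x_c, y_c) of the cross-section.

x_c = 92.62 in, y_c = 88.51 in

plate: A = 190 × 180 = 34200.00, centroid at (95.00, 90.00).
hole: A = −π·50² = -7853.98, centroid at (103.00, 95.00).
ΣA = 26346.02 in², ΣAx_c = 2440039.89 in³, ΣAy_c = 2331871.74 in³.
x_c = 2440039.89/26346.02 = 92.62 in; y_c = 2331871.74/26346.02 = 88.51 in.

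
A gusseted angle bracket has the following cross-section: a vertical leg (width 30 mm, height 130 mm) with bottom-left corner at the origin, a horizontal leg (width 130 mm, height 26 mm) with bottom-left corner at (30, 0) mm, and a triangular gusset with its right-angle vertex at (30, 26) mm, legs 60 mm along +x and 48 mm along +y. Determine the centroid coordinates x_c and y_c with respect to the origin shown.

Part | A | x̄ᵢ | ȳᵢ | A·x̄ᵢ | A·ȳᵢ
vertical leg | 3900.00 | 15.00 | 65.00 | 58500.00 | 253500.00
horizontal leg | 3380.00 | 95.00 | 13.00 | 321100.00 | 43940.00
gusset | 1440.00 | 50.00 | 42.00 | 72000.00 | 60480.00
Σ | 8720.00 |  |  | 451600.00 | 357920.00
x_c = 451600.00 / 8720.00 = 51.79 mm
y_c = 357920.00 / 8720.00 = 41.05 mm

x_c = 51.79 mm, y_c = 41.05 mm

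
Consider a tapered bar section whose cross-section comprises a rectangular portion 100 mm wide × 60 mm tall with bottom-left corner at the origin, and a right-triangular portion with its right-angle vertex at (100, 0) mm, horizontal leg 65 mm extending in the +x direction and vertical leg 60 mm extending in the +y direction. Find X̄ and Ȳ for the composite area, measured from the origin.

rectangular portion: A = 100 × 60 = 6000.00, centroid at (50.00, 30.00).
triangular portion: A = ½·65·60 = 1950.00, centroid at (121.67, 20.00).
ΣA = 7950.00 mm²
ΣAX̄ = (6000.00)(50.00) + (1950.00)(121.67) = 537250.00 mm³
ΣAȲ = (6000.00)(30.00) + (1950.00)(20.00) = 219000.00 mm³
X̄ = 537250.00 / 7950.00 = 67.58 mm
Ȳ = 219000.00 / 7950.00 = 27.55 mm

X̄ = 67.58 mm, Ȳ = 27.55 mm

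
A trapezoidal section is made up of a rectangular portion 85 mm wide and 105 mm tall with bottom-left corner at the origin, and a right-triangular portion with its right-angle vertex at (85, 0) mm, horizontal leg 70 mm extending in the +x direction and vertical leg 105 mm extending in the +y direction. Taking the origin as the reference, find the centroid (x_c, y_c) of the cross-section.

x_c = 61.70 mm, y_c = 47.40 mm

rectangular portion: A = 85 × 105 = 8925.00, centroid at (42.50, 52.50).
triangular portion: A = ½·70·105 = 3675.00, centroid at (108.33, 35.00).
ΣA = 12600.00 mm², ΣAx_c = 777437.50 mm³, ΣAy_c = 597187.50 mm³.
x_c = 777437.50/12600.00 = 61.70 mm; y_c = 597187.50/12600.00 = 47.40 mm.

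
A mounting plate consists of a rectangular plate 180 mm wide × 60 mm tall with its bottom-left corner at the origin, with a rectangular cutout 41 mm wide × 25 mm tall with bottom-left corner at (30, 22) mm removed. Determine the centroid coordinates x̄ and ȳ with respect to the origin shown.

Part | A | x̄ᵢ | ȳᵢ | A·x̄ᵢ | A·ȳᵢ
plate | 10800.00 | 90.00 | 30.00 | 972000.00 | 324000.00
hole | -1025.00 | 50.50 | 34.50 | -51762.50 | -35362.50
Σ | 9775.00 |  |  | 920237.50 | 288637.50
x̄ = 920237.50 / 9775.00 = 94.14 mm
ȳ = 288637.50 / 9775.00 = 29.53 mm

x̄ = 94.14 mm, ȳ = 29.53 mm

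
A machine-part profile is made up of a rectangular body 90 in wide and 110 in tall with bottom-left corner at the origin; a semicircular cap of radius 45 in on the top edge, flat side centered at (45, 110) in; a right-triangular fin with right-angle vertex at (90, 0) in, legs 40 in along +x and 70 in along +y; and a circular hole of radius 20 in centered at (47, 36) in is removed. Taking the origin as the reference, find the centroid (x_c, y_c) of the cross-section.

rectangular body: A = 90 × 110 = 9900.00, centroid at (45.00, 55.00).
semicircular top: A = ½π·45² = 3180.86, centroid at (45.00, 129.10).
triangular fin: A = ½·40·70 = 1400.00, centroid at (103.33, 23.33).
hole: A = −π·20² = -1256.64, centroid at (47.00, 36.00).
ΣA = 13224.23 in², ΣAx_c = 674243.54 in³, ΣAy_c = 942572.61 in³.
x_c = 674243.54/13224.23 = 50.99 in; y_c = 942572.61/13224.23 = 71.28 in.

x_c = 50.99 in, y_c = 71.28 in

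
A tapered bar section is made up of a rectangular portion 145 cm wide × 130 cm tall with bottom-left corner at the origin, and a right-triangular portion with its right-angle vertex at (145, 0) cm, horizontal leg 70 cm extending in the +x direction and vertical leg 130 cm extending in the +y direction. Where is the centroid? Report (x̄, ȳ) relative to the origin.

x̄ = 91.13 cm, ȳ = 60.79 cm

Part | A | x̄ᵢ | ȳᵢ | A·x̄ᵢ | A·ȳᵢ
rectangular portion | 18850.00 | 72.50 | 65.00 | 1366625.00 | 1225250.00
triangular portion | 4550.00 | 168.33 | 43.33 | 765916.67 | 197166.67
Σ | 23400.00 |  |  | 2132541.67 | 1422416.67
x̄ = 2132541.67 / 23400.00 = 91.13 cm
ȳ = 1422416.67 / 23400.00 = 60.79 cm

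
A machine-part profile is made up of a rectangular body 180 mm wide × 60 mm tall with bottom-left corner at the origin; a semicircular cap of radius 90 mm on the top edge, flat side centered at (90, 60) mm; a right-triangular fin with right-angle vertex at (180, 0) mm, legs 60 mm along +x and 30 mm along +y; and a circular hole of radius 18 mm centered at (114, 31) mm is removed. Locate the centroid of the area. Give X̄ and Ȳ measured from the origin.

X̄ = 93.19 mm, Ȳ = 66.26 mm

rectangular body: A = 180 × 60 = 10800.00, centroid at (90.00, 30.00).
semicircular top: A = ½π·90² = 12723.45, centroid at (90.00, 98.20).
triangular fin: A = ½·60·30 = 900.00, centroid at (200.00, 10.00).
hole: A = −π·18² = -1017.88, centroid at (114.00, 31.00).
ΣA = 23405.57 mm²
ΣAX̄ = (10800.00)(90.00) + (12723.45)(90.00) + (900.00)(200.00) + (-1017.88)(114.00) = 2181072.66 mm³
ΣAȲ = (10800.00)(30.00) + (12723.45)(98.20) + (900.00)(10.00) + (-1017.88)(31.00) = 1550852.86 mm³
X̄ = 2181072.66 / 23405.57 = 93.19 mm
Ȳ = 1550852.86 / 23405.57 = 66.26 mm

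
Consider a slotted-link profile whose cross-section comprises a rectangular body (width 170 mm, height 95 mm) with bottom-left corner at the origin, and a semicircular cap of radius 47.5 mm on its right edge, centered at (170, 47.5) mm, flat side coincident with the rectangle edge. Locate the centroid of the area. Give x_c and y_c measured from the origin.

Part | A | x̄ᵢ | ȳᵢ | A·x̄ᵢ | A·ȳᵢ
rectangular body | 16150.00 | 85.00 | 47.50 | 1372750.00 | 767125.00
semicircular end | 3544.11 | 190.16 | 47.50 | 673946.48 | 168345.19
Σ | 19694.11 |  |  | 2046696.48 | 935470.19
x_c = 2046696.48 / 19694.11 = 103.92 mm
y_c = 935470.19 / 19694.11 = 47.50 mm

x_c = 103.92 mm, y_c = 47.50 mm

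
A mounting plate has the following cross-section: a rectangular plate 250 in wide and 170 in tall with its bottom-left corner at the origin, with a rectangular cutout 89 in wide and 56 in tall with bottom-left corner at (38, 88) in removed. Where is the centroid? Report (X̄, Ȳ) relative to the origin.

plate: A = 250 × 170 = 42500.00, centroid at (125.00, 85.00).
hole: A = −(89 × 56) = -4984.00, centroid at (82.50, 116.00).
ΣA = 37516.00 in²
ΣAX̄ = (42500.00)(125.00) + (-4984.00)(82.50) = 4901320.00 in³
ΣAȲ = (42500.00)(85.00) + (-4984.00)(116.00) = 3034356.00 in³
X̄ = 4901320.00 / 37516.00 = 130.65 in
Ȳ = 3034356.00 / 37516.00 = 80.88 in

X̄ = 130.65 in, Ȳ = 80.88 in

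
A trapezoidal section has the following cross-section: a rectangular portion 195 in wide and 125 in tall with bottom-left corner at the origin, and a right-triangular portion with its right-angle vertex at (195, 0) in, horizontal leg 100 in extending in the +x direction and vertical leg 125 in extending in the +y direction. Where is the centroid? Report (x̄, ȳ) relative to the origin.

x̄ = 124.20 in, ȳ = 58.25 in

rectangular portion: A = 195 × 125 = 24375.00, centroid at (97.50, 62.50).
triangular portion: A = ½·100·125 = 6250.00, centroid at (228.33, 41.67).
ΣA = 30625.00 in², ΣAx̄ = 3803645.83 in³, ΣAȳ = 1783854.17 in³.
x̄ = 3803645.83/30625.00 = 124.20 in; ȳ = 1783854.17/30625.00 = 58.25 in.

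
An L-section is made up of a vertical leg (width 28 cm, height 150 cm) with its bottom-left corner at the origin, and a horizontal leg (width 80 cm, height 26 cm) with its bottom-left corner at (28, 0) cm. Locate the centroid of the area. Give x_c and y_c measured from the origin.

vertical leg: A = 28 × 150 = 4200.00, centroid at (14.00, 75.00).
horizontal leg: A = 80 × 26 = 2080.00, centroid at (68.00, 13.00).
ΣA = 6280.00 cm²
ΣAx_c = (4200.00)(14.00) + (2080.00)(68.00) = 200240.00 cm³
ΣAy_c = (4200.00)(75.00) + (2080.00)(13.00) = 342040.00 cm³
x_c = 200240.00 / 6280.00 = 31.89 cm
y_c = 342040.00 / 6280.00 = 54.46 cm

x_c = 31.89 cm, y_c = 54.46 cm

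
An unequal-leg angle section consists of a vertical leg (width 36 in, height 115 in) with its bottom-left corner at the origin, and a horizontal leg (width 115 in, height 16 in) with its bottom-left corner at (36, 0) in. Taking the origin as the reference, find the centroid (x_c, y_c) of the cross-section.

vertical leg: A = 36 × 115 = 4140.00, centroid at (18.00, 57.50).
horizontal leg: A = 115 × 16 = 1840.00, centroid at (93.50, 8.00).
ΣA = 5980.00 in², ΣAx_c = 246560.00 in³, ΣAy_c = 252770.00 in³.
x_c = 246560.00/5980.00 = 41.23 in; y_c = 252770.00/5980.00 = 42.27 in.

x_c = 41.23 in, y_c = 42.27 in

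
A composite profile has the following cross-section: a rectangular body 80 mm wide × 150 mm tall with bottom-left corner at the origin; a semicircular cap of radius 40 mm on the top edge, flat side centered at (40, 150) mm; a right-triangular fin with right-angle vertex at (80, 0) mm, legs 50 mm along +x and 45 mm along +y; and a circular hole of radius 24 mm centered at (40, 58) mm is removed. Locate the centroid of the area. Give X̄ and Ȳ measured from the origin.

rectangular body: A = 80 × 150 = 12000.00, centroid at (40.00, 75.00).
semicircular top: A = ½π·40² = 2513.27, centroid at (40.00, 166.98).
triangular fin: A = ½·50·45 = 1125.00, centroid at (96.67, 15.00).
hole: A = −π·24² = -1809.56, centroid at (40.00, 58.00).
ΣA = 13828.72 mm², ΣAX̄ = 616898.67 mm³, ΣAȲ = 1231578.46 mm³.
X̄ = 616898.67/13828.72 = 44.61 mm; Ȳ = 1231578.46/13828.72 = 89.06 mm.

X̄ = 44.61 mm, Ȳ = 89.06 mm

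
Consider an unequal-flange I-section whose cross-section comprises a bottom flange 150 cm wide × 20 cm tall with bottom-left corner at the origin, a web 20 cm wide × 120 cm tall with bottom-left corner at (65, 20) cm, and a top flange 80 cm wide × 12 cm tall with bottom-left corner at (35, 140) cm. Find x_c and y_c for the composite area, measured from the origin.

x_c = 75.00 cm, y_c = 56.94 cm

Part | A | x̄ᵢ | ȳᵢ | A·x̄ᵢ | A·ȳᵢ
bottom flange | 3000.00 | 75.00 | 10.00 | 225000.00 | 30000.00
web | 2400.00 | 75.00 | 80.00 | 180000.00 | 192000.00
top flange | 960.00 | 75.00 | 146.00 | 72000.00 | 140160.00
Σ | 6360.00 |  |  | 477000.00 | 362160.00
x_c = 477000.00 / 6360.00 = 75.00 cm
y_c = 362160.00 / 6360.00 = 56.94 cm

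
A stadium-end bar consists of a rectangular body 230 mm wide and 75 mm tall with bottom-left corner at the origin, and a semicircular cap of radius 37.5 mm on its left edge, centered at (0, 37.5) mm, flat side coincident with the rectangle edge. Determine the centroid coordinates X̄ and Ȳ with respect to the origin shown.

X̄ = 100.14 mm, Ȳ = 37.50 mm

rectangular body: A = 230 × 75 = 17250.00, centroid at (115.00, 37.50).
semicircular end: A = ½π·37.5² = 2208.93, centroid at (-15.92, 37.50).
ΣA = 19458.93 mm²
ΣAX̄ = (17250.00)(115.00) + (2208.93)(-15.92) = 1948593.75 mm³
ΣAȲ = (17250.00)(37.50) + (2208.93)(37.50) = 729709.96 mm³
X̄ = 1948593.75 / 19458.93 = 100.14 mm
Ȳ = 729709.96 / 19458.93 = 37.50 mm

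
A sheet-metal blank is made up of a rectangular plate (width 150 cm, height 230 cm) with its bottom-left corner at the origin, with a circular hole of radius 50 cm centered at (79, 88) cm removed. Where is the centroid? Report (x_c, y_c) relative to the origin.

x_c = 73.82 cm, y_c = 122.96 cm

plate: A = 150 × 230 = 34500.00, centroid at (75.00, 115.00).
hole: A = −π·50² = -7853.98, centroid at (79.00, 88.00).
ΣA = 26646.02 cm², ΣAx_c = 1967035.45 cm³, ΣAy_c = 3276349.62 cm³.
x_c = 1967035.45/26646.02 = 73.82 cm; y_c = 3276349.62/26646.02 = 122.96 cm.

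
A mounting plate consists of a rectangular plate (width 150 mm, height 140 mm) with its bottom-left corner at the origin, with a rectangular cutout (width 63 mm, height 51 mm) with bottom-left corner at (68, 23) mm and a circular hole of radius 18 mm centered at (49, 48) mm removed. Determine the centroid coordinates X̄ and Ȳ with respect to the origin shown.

plate: A = 150 × 140 = 21000.00, centroid at (75.00, 70.00).
hole 1: A = −(63 × 51) = -3213.00, centroid at (99.50, 48.50).
hole 2: A = −π·18² = -1017.88, centroid at (49.00, 48.00).
ΣA = 16769.12 mm²
ΣAX̄ = (21000.00)(75.00) + (-3213.00)(99.50) + (-1017.88)(49.00) = 1205430.58 mm³
ΣAȲ = (21000.00)(70.00) + (-3213.00)(48.50) + (-1017.88)(48.00) = 1265311.45 mm³
X̄ = 1205430.58 / 16769.12 = 71.88 mm
Ȳ = 1265311.45 / 16769.12 = 75.45 mm

X̄ = 71.88 mm, Ȳ = 75.45 mm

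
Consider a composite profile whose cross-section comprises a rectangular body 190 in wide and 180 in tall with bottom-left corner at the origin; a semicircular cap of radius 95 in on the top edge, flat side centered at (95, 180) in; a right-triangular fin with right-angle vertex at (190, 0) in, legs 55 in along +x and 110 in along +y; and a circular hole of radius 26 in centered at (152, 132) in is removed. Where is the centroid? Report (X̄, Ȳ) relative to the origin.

Part | A | x̄ᵢ | ȳᵢ | A·x̄ᵢ | A·ȳᵢ
rectangular body | 34200.00 | 95.00 | 90.00 | 3249000.00 | 3078000.00
semicircular top | 14176.44 | 95.00 | 220.32 | 1346761.50 | 3123341.97
triangular fin | 3025.00 | 208.33 | 36.67 | 630208.33 | 110916.67
hole | -2123.72 | 152.00 | 132.00 | -322804.93 | -280330.60
Σ | 49277.72 |  |  | 4903164.91 | 6031928.04
X̄ = 4903164.91 / 49277.72 = 99.50 in
Ȳ = 6031928.04 / 49277.72 = 122.41 in

X̄ = 99.50 in, Ȳ = 122.41 in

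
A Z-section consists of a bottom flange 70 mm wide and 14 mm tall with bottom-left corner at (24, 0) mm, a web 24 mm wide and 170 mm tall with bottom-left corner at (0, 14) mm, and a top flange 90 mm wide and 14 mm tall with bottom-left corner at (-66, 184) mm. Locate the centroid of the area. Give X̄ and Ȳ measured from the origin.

bottom flange: A = 70 × 14 = 980.00, centroid at (59.00, 7.00).
web: A = 24 × 170 = 4080.00, centroid at (12.00, 99.00).
top flange: A = 90 × 14 = 1260.00, centroid at (-21.00, 191.00).
ΣA = 6320.00 mm²
ΣAX̄ = (980.00)(59.00) + (4080.00)(12.00) + (1260.00)(-21.00) = 80320.00 mm³
ΣAȲ = (980.00)(7.00) + (4080.00)(99.00) + (1260.00)(191.00) = 651440.00 mm³
X̄ = 80320.00 / 6320.00 = 12.71 mm
Ȳ = 651440.00 / 6320.00 = 103.08 mm

X̄ = 12.71 mm, Ȳ = 103.08 mm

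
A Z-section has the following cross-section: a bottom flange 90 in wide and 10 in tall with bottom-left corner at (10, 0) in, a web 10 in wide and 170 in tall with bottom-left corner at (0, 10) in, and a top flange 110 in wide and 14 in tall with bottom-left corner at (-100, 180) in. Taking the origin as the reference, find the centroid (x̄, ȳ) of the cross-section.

bottom flange: A = 90 × 10 = 900.00, centroid at (55.00, 5.00).
web: A = 10 × 170 = 1700.00, centroid at (5.00, 95.00).
top flange: A = 110 × 14 = 1540.00, centroid at (-45.00, 187.00).
ΣA = 4140.00 in²
ΣAx̄ = (900.00)(55.00) + (1700.00)(5.00) + (1540.00)(-45.00) = -11300.00 in³
ΣAȳ = (900.00)(5.00) + (1700.00)(95.00) + (1540.00)(187.00) = 453980.00 in³
x̄ = -11300.00 / 4140.00 = -2.73 in
ȳ = 453980.00 / 4140.00 = 109.66 in

x̄ = -2.73 in, ȳ = 109.66 in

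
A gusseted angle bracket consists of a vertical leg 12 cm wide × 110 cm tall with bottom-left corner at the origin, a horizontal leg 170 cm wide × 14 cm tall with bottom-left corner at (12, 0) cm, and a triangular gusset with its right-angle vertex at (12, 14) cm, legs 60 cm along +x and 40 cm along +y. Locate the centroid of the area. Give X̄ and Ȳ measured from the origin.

vertical leg: A = 12 × 110 = 1320.00, centroid at (6.00, 55.00).
horizontal leg: A = 170 × 14 = 2380.00, centroid at (97.00, 7.00).
gusset: A = ½·60·40 = 1200.00, centroid at (32.00, 27.33).
ΣA = 4900.00 cm²
ΣAX̄ = (1320.00)(6.00) + (2380.00)(97.00) + (1200.00)(32.00) = 277180.00 cm³
ΣAȲ = (1320.00)(55.00) + (2380.00)(7.00) + (1200.00)(27.33) = 122060.00 cm³
X̄ = 277180.00 / 4900.00 = 56.57 cm
Ȳ = 122060.00 / 4900.00 = 24.91 cm

X̄ = 56.57 cm, Ȳ = 24.91 cm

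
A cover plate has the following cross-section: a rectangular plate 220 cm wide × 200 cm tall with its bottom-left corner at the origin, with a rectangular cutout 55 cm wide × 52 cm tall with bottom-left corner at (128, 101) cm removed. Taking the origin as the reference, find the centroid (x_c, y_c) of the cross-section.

x_c = 106.84 cm, y_c = 98.12 cm

Part | A | x̄ᵢ | ȳᵢ | A·x̄ᵢ | A·ȳᵢ
plate | 44000.00 | 110.00 | 100.00 | 4840000.00 | 4400000.00
hole | -2860.00 | 155.50 | 127.00 | -444730.00 | -363220.00
Σ | 41140.00 |  |  | 4395270.00 | 4036780.00
x_c = 4395270.00 / 41140.00 = 106.84 cm
y_c = 4036780.00 / 41140.00 = 98.12 cm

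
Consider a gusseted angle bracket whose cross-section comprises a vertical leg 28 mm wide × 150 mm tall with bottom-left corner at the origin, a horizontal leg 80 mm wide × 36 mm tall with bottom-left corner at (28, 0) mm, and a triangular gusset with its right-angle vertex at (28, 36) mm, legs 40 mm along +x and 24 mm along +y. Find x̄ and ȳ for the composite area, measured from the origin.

vertical leg: A = 28 × 150 = 4200.00, centroid at (14.00, 75.00).
horizontal leg: A = 80 × 36 = 2880.00, centroid at (68.00, 18.00).
gusset: A = ½·40·24 = 480.00, centroid at (41.33, 44.00).
ΣA = 7560.00 mm²
ΣAx̄ = (4200.00)(14.00) + (2880.00)(68.00) + (480.00)(41.33) = 274480.00 mm³
ΣAȳ = (4200.00)(75.00) + (2880.00)(18.00) + (480.00)(44.00) = 387960.00 mm³
x̄ = 274480.00 / 7560.00 = 36.31 mm
ȳ = 387960.00 / 7560.00 = 51.32 mm

x̄ = 36.31 mm, ȳ = 51.32 mm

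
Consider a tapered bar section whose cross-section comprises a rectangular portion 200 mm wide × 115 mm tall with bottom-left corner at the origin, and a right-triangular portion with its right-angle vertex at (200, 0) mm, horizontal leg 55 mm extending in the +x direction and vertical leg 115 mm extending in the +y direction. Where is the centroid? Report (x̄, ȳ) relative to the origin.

x̄ = 114.30 mm, ȳ = 55.18 mm

rectangular portion: A = 200 × 115 = 23000.00, centroid at (100.00, 57.50).
triangular portion: A = ½·55·115 = 3162.50, centroid at (218.33, 38.33).
ΣA = 26162.50 mm²
ΣAx̄ = (23000.00)(100.00) + (3162.50)(218.33) = 2990479.17 mm³
ΣAȳ = (23000.00)(57.50) + (3162.50)(38.33) = 1443729.17 mm³
x̄ = 2990479.17 / 26162.50 = 114.30 mm
ȳ = 1443729.17 / 26162.50 = 55.18 mm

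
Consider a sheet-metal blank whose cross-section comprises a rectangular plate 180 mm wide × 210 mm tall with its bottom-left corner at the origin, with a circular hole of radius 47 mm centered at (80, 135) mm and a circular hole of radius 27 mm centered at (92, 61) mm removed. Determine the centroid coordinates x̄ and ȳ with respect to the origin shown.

plate: A = 180 × 210 = 37800.00, centroid at (90.00, 105.00).
hole 1: A = −π·47² = -6939.78, centroid at (80.00, 135.00).
hole 2: A = −π·27² = -2290.22, centroid at (92.00, 61.00).
ΣA = 28570.00 mm², ΣAx̄ = 2636117.41 mm³, ΣAȳ = 2892426.46 mm³.
x̄ = 2636117.41/28570.00 = 92.27 mm; ȳ = 2892426.46/28570.00 = 101.24 mm.

x̄ = 92.27 mm, ȳ = 101.24 mm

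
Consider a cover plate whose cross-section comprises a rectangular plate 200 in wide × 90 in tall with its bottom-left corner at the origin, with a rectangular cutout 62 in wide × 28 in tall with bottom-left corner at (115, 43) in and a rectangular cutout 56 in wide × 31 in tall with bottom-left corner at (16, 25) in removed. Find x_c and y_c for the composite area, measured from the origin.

x_c = 101.19 in, y_c = 44.10 in

plate: A = 200 × 90 = 18000.00, centroid at (100.00, 45.00).
hole 1: A = −(62 × 28) = -1736.00, centroid at (146.00, 57.00).
hole 2: A = −(56 × 31) = -1736.00, centroid at (44.00, 40.50).
ΣA = 14528.00 in², ΣAx_c = 1470160.00 in³, ΣAy_c = 640740.00 in³.
x_c = 1470160.00/14528.00 = 101.19 in; y_c = 640740.00/14528.00 = 44.10 in.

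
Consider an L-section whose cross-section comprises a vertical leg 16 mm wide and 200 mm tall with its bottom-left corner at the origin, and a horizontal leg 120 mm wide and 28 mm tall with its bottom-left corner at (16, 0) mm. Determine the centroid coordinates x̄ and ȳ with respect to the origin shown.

x̄ = 42.83 mm, ȳ = 55.95 mm

vertical leg: A = 16 × 200 = 3200.00, centroid at (8.00, 100.00).
horizontal leg: A = 120 × 28 = 3360.00, centroid at (76.00, 14.00).
ΣA = 6560.00 mm²
ΣAx̄ = (3200.00)(8.00) + (3360.00)(76.00) = 280960.00 mm³
ΣAȳ = (3200.00)(100.00) + (3360.00)(14.00) = 367040.00 mm³
x̄ = 280960.00 / 6560.00 = 42.83 mm
ȳ = 367040.00 / 6560.00 = 55.95 mm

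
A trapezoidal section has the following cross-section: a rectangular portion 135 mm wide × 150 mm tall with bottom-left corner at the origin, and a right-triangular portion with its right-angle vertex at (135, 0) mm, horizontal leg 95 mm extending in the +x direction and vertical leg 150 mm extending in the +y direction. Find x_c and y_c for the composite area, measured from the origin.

rectangular portion: A = 135 × 150 = 20250.00, centroid at (67.50, 75.00).
triangular portion: A = ½·95·150 = 7125.00, centroid at (166.67, 50.00).
ΣA = 27375.00 mm²
ΣAx_c = (20250.00)(67.50) + (7125.00)(166.67) = 2554375.00 mm³
ΣAy_c = (20250.00)(75.00) + (7125.00)(50.00) = 1875000.00 mm³
x_c = 2554375.00 / 27375.00 = 93.31 mm
y_c = 1875000.00 / 27375.00 = 68.49 mm

x_c = 93.31 mm, y_c = 68.49 mm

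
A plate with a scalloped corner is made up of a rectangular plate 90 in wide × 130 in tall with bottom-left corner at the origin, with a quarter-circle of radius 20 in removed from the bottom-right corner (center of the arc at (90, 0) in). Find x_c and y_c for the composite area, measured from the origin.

plate: A = 90 × 130 = 11700.00, centroid at (45.00, 65.00).
removed quarter-circle: A = −¼π·20² = -314.16, centroid at (81.51, 8.49).
ΣA = 11385.84 in², ΣAx_c = 500892.33 in³, ΣAy_c = 757833.33 in³.
x_c = 500892.33/11385.84 = 43.99 in; y_c = 757833.33/11385.84 = 66.56 in.

x_c = 43.99 in, y_c = 66.56 in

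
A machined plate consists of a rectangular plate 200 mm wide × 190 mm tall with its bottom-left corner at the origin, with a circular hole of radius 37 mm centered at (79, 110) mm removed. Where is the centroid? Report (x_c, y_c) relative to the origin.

x_c = 102.68 mm, y_c = 93.09 mm

plate: A = 200 × 190 = 38000.00, centroid at (100.00, 95.00).
hole: A = −π·37² = -4300.84, centroid at (79.00, 110.00).
ΣA = 33699.16 mm²
ΣAx_c = (38000.00)(100.00) + (-4300.84)(79.00) = 3460233.61 mm³
ΣAy_c = (38000.00)(95.00) + (-4300.84)(110.00) = 3136907.56 mm³
x_c = 3460233.61 / 33699.16 = 102.68 mm
y_c = 3136907.56 / 33699.16 = 93.09 mm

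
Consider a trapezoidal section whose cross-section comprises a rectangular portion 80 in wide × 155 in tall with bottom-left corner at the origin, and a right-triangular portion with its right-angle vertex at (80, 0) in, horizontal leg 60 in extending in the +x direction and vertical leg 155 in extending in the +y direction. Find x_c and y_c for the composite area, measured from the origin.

rectangular portion: A = 80 × 155 = 12400.00, centroid at (40.00, 77.50).
triangular portion: A = ½·60·155 = 4650.00, centroid at (100.00, 51.67).
ΣA = 17050.00 in²
ΣAx_c = (12400.00)(40.00) + (4650.00)(100.00) = 961000.00 in³
ΣAy_c = (12400.00)(77.50) + (4650.00)(51.67) = 1201250.00 in³
x_c = 961000.00 / 17050.00 = 56.36 in
y_c = 1201250.00 / 17050.00 = 70.45 in

x_c = 56.36 in, y_c = 70.45 in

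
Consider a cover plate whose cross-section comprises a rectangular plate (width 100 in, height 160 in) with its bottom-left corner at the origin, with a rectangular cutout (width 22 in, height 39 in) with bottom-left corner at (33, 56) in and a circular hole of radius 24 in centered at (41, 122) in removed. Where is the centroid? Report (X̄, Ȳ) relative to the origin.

plate: A = 100 × 160 = 16000.00, centroid at (50.00, 80.00).
hole 1: A = −(22 × 39) = -858.00, centroid at (44.00, 75.50).
hole 2: A = −π·24² = -1809.56, centroid at (41.00, 122.00).
ΣA = 13332.44 in²
ΣAX̄ = (16000.00)(50.00) + (-858.00)(44.00) + (-1809.56)(41.00) = 688056.15 in³
ΣAȲ = (16000.00)(80.00) + (-858.00)(75.50) + (-1809.56)(122.00) = 994455.00 in³
X̄ = 688056.15 / 13332.44 = 51.61 in
Ȳ = 994455.00 / 13332.44 = 74.59 in

X̄ = 51.61 in, Ȳ = 74.59 in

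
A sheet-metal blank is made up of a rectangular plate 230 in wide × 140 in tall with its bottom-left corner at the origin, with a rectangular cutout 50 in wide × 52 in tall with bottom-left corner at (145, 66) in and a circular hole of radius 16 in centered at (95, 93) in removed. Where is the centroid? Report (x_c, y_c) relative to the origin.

plate: A = 230 × 140 = 32200.00, centroid at (115.00, 70.00).
hole 1: A = −(50 × 52) = -2600.00, centroid at (170.00, 92.00).
hole 2: A = −π·16² = -804.25, centroid at (95.00, 93.00).
ΣA = 28795.75 in²
ΣAx_c = (32200.00)(115.00) + (-2600.00)(170.00) + (-804.25)(95.00) = 3184596.47 in³
ΣAy_c = (32200.00)(70.00) + (-2600.00)(92.00) + (-804.25)(93.00) = 1940004.96 in³
x_c = 3184596.47 / 28795.75 = 110.59 in
y_c = 1940004.96 / 28795.75 = 67.37 in

x_c = 110.59 in, y_c = 67.37 in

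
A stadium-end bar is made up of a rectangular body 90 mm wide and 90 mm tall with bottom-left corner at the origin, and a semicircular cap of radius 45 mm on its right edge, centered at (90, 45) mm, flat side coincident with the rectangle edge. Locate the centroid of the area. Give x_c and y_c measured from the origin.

Part | A | x̄ᵢ | ȳᵢ | A·x̄ᵢ | A·ȳᵢ
rectangular body | 8100.00 | 45.00 | 45.00 | 364500.00 | 364500.00
semicircular end | 3180.86 | 109.10 | 45.00 | 347027.63 | 143138.82
Σ | 11280.86 |  |  | 711527.63 | 507638.82
x_c = 711527.63 / 11280.86 = 63.07 mm
y_c = 507638.82 / 11280.86 = 45.00 mm

x_c = 63.07 mm, y_c = 45.00 mm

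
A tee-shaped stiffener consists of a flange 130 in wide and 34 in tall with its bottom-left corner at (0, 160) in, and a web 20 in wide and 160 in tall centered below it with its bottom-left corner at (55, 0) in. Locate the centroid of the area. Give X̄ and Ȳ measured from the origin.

X̄ = 65.00 in, Ȳ = 136.27 in

web: A = 20 × 160 = 3200.00, centroid at (65.00, 80.00).
flange: A = 130 × 34 = 4420.00, centroid at (65.00, 177.00).
ΣA = 7620.00 in², ΣAX̄ = 495300.00 in³, ΣAȲ = 1038340.00 in³.
X̄ = 495300.00/7620.00 = 65.00 in; Ȳ = 1038340.00/7620.00 = 136.27 in.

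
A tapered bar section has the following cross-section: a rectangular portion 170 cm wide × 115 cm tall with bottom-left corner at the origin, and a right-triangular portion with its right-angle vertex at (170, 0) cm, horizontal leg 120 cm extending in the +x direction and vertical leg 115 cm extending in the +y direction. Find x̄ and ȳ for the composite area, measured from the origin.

x̄ = 117.61 cm, ȳ = 52.50 cm

Part | A | x̄ᵢ | ȳᵢ | A·x̄ᵢ | A·ȳᵢ
rectangular portion | 19550.00 | 85.00 | 57.50 | 1661750.00 | 1124125.00
triangular portion | 6900.00 | 210.00 | 38.33 | 1449000.00 | 264500.00
Σ | 26450.00 |  |  | 3110750.00 | 1388625.00
x̄ = 3110750.00 / 26450.00 = 117.61 cm
ȳ = 1388625.00 / 26450.00 = 52.50 cm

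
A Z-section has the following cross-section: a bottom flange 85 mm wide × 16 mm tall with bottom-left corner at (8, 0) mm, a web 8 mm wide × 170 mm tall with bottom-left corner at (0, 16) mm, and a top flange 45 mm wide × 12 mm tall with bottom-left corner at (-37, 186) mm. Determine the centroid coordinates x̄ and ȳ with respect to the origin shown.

bottom flange: A = 85 × 16 = 1360.00, centroid at (50.50, 8.00).
web: A = 8 × 170 = 1360.00, centroid at (4.00, 101.00).
top flange: A = 45 × 12 = 540.00, centroid at (-14.50, 192.00).
ΣA = 3260.00 mm², ΣAx̄ = 66290.00 mm³, ΣAȳ = 251920.00 mm³.
x̄ = 66290.00/3260.00 = 20.33 mm; ȳ = 251920.00/3260.00 = 77.28 mm.

x̄ = 20.33 mm, ȳ = 77.28 mm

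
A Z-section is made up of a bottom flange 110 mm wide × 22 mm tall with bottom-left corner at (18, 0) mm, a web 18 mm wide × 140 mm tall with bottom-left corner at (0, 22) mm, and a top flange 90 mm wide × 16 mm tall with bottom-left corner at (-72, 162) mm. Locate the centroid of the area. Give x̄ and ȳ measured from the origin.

Part | A | x̄ᵢ | ȳᵢ | A·x̄ᵢ | A·ȳᵢ
bottom flange | 2420.00 | 73.00 | 11.00 | 176660.00 | 26620.00
web | 2520.00 | 9.00 | 92.00 | 22680.00 | 231840.00
top flange | 1440.00 | -27.00 | 170.00 | -38880.00 | 244800.00
Σ | 6380.00 |  |  | 160460.00 | 503260.00
x̄ = 160460.00 / 6380.00 = 25.15 mm
ȳ = 503260.00 / 6380.00 = 78.88 mm

x̄ = 25.15 mm, ȳ = 78.88 mm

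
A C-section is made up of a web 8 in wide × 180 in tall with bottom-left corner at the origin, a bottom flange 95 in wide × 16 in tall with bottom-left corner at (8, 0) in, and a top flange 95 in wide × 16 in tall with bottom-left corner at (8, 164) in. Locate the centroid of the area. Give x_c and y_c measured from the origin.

x_c = 38.95 in, y_c = 90.00 in

web: A = 8 × 180 = 1440.00, centroid at (4.00, 90.00).
bottom flange: A = 95 × 16 = 1520.00, centroid at (55.50, 8.00).
top flange: A = 95 × 16 = 1520.00, centroid at (55.50, 172.00).
ΣA = 4480.00 in², ΣAx_c = 174480.00 in³, ΣAy_c = 403200.00 in³.
x_c = 174480.00/4480.00 = 38.95 in; y_c = 403200.00/4480.00 = 90.00 in.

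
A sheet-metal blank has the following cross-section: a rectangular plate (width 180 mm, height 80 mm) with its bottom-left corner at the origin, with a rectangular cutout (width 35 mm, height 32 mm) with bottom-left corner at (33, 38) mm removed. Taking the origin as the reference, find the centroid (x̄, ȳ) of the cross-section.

plate: A = 180 × 80 = 14400.00, centroid at (90.00, 40.00).
hole: A = −(35 × 32) = -1120.00, centroid at (50.50, 54.00).
ΣA = 13280.00 mm²
ΣAx̄ = (14400.00)(90.00) + (-1120.00)(50.50) = 1239440.00 mm³
ΣAȳ = (14400.00)(40.00) + (-1120.00)(54.00) = 515520.00 mm³
x̄ = 1239440.00 / 13280.00 = 93.33 mm
ȳ = 515520.00 / 13280.00 = 38.82 mm

x̄ = 93.33 mm, ȳ = 38.82 mm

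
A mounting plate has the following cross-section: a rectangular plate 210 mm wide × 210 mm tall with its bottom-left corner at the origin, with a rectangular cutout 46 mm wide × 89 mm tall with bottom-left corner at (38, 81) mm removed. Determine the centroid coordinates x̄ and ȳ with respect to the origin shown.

x̄ = 109.50 mm, ȳ = 102.90 mm

Part | A | x̄ᵢ | ȳᵢ | A·x̄ᵢ | A·ȳᵢ
plate | 44100.00 | 105.00 | 105.00 | 4630500.00 | 4630500.00
hole | -4094.00 | 61.00 | 125.50 | -249734.00 | -513797.00
Σ | 40006.00 |  |  | 4380766.00 | 4116703.00
x̄ = 4380766.00 / 40006.00 = 109.50 mm
ȳ = 4116703.00 / 40006.00 = 102.90 mm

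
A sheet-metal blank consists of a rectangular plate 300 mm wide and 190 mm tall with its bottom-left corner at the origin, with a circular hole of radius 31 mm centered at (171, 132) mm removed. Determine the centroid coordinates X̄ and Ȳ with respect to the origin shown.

plate: A = 300 × 190 = 57000.00, centroid at (150.00, 95.00).
hole: A = −π·31² = -3019.07, centroid at (171.00, 132.00).
ΣA = 53980.93 mm²
ΣAX̄ = (57000.00)(150.00) + (-3019.07)(171.00) = 8033738.94 mm³
ΣAȲ = (57000.00)(95.00) + (-3019.07)(132.00) = 5016482.69 mm³
X̄ = 8033738.94 / 53980.93 = 148.83 mm
Ȳ = 5016482.69 / 53980.93 = 92.93 mm

X̄ = 148.83 mm, Ȳ = 92.93 mm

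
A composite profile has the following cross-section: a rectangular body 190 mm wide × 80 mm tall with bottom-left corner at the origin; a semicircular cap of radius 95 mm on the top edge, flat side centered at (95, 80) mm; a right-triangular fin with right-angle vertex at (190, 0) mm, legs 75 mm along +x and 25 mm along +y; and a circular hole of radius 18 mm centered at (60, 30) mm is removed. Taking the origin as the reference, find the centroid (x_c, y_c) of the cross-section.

Part | A | x̄ᵢ | ȳᵢ | A·x̄ᵢ | A·ȳᵢ
rectangular body | 15200.00 | 95.00 | 40.00 | 1444000.00 | 608000.00
semicircular top | 14176.44 | 95.00 | 120.32 | 1346761.50 | 1705698.28
triangular fin | 937.50 | 215.00 | 8.33 | 201562.50 | 7812.50
hole | -1017.88 | 60.00 | 30.00 | -61072.56 | -30536.28
Σ | 29296.06 |  |  | 2931251.44 | 2290974.50
x_c = 2931251.44 / 29296.06 = 100.06 mm
y_c = 2290974.50 / 29296.06 = 78.20 mm

x_c = 100.06 mm, y_c = 78.20 mm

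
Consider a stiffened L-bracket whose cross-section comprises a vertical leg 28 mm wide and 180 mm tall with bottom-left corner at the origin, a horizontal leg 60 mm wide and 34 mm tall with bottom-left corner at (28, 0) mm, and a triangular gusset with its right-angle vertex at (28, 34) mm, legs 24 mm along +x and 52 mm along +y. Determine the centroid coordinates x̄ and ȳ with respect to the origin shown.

Part | A | x̄ᵢ | ȳᵢ | A·x̄ᵢ | A·ȳᵢ
vertical leg | 5040.00 | 14.00 | 90.00 | 70560.00 | 453600.00
horizontal leg | 2040.00 | 58.00 | 17.00 | 118320.00 | 34680.00
gusset | 624.00 | 36.00 | 51.33 | 22464.00 | 32032.00
Σ | 7704.00 |  |  | 211344.00 | 520312.00
x̄ = 211344.00 / 7704.00 = 27.43 mm
ȳ = 520312.00 / 7704.00 = 67.54 mm

x̄ = 27.43 mm, ȳ = 67.54 mm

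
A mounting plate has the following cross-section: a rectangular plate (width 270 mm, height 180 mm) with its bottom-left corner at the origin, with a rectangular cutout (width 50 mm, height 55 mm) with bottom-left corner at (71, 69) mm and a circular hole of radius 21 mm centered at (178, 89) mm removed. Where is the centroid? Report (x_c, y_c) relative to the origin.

x_c = 136.07 mm, y_c = 89.63 mm

Part | A | x̄ᵢ | ȳᵢ | A·x̄ᵢ | A·ȳᵢ
plate | 48600.00 | 135.00 | 90.00 | 6561000.00 | 4374000.00
hole 1 | -2750.00 | 96.00 | 96.50 | -264000.00 | -265375.00
hole 2 | -1385.44 | 178.00 | 89.00 | -246608.74 | -123304.37
Σ | 44464.56 |  |  | 6050391.26 | 3985320.63
x_c = 6050391.26 / 44464.56 = 136.07 mm
y_c = 3985320.63 / 44464.56 = 89.63 mm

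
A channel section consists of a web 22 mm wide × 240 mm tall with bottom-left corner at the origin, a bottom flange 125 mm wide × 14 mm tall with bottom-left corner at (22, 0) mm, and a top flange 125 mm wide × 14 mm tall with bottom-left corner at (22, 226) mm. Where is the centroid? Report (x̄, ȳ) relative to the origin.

web: A = 22 × 240 = 5280.00, centroid at (11.00, 120.00).
bottom flange: A = 125 × 14 = 1750.00, centroid at (84.50, 7.00).
top flange: A = 125 × 14 = 1750.00, centroid at (84.50, 233.00).
ΣA = 8780.00 mm², ΣAx̄ = 353830.00 mm³, ΣAȳ = 1053600.00 mm³.
x̄ = 353830.00/8780.00 = 40.30 mm; ȳ = 1053600.00/8780.00 = 120.00 mm.

x̄ = 40.30 mm, ȳ = 120.00 mm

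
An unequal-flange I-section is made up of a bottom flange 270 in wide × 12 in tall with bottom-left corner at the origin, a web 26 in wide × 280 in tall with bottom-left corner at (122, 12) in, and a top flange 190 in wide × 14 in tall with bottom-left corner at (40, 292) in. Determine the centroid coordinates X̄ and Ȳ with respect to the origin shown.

X̄ = 135.00 in, Ȳ = 145.78 in

bottom flange: A = 270 × 12 = 3240.00, centroid at (135.00, 6.00).
web: A = 26 × 280 = 7280.00, centroid at (135.00, 152.00).
top flange: A = 190 × 14 = 2660.00, centroid at (135.00, 299.00).
ΣA = 13180.00 in², ΣAX̄ = 1779300.00 in³, ΣAȲ = 1921340.00 in³.
X̄ = 1779300.00/13180.00 = 135.00 in; Ȳ = 1921340.00/13180.00 = 145.78 in.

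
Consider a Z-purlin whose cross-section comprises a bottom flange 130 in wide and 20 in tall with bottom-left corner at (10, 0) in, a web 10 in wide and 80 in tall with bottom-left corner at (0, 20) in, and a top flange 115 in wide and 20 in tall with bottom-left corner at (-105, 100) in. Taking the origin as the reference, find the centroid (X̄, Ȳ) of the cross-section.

X̄ = 15.75 in, Ȳ = 57.37 in

Part | A | x̄ᵢ | ȳᵢ | A·x̄ᵢ | A·ȳᵢ
bottom flange | 2600.00 | 75.00 | 10.00 | 195000.00 | 26000.00
web | 800.00 | 5.00 | 60.00 | 4000.00 | 48000.00
top flange | 2300.00 | -47.50 | 110.00 | -109250.00 | 253000.00
Σ | 5700.00 |  |  | 89750.00 | 327000.00
X̄ = 89750.00 / 5700.00 = 15.75 in
Ȳ = 327000.00 / 5700.00 = 57.37 in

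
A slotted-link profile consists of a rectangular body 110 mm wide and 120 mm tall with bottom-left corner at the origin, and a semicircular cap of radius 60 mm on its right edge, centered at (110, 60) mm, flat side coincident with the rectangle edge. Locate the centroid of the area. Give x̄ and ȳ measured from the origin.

x̄ = 79.13 mm, ȳ = 60.00 mm

rectangular body: A = 110 × 120 = 13200.00, centroid at (55.00, 60.00).
semicircular end: A = ½π·60² = 5654.87, centroid at (135.46, 60.00).
ΣA = 18854.87 mm², ΣAx̄ = 1492035.35 mm³, ΣAȳ = 1131292.01 mm³.
x̄ = 1492035.35/18854.87 = 79.13 mm; ȳ = 1131292.01/18854.87 = 60.00 mm.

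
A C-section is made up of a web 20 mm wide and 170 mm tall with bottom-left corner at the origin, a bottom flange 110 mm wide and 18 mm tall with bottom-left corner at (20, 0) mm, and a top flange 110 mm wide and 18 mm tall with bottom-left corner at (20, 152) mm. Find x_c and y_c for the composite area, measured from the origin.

x_c = 44.97 mm, y_c = 85.00 mm

Part | A | x̄ᵢ | ȳᵢ | A·x̄ᵢ | A·ȳᵢ
web | 3400.00 | 10.00 | 85.00 | 34000.00 | 289000.00
bottom flange | 1980.00 | 75.00 | 9.00 | 148500.00 | 17820.00
top flange | 1980.00 | 75.00 | 161.00 | 148500.00 | 318780.00
Σ | 7360.00 |  |  | 331000.00 | 625600.00
x_c = 331000.00 / 7360.00 = 44.97 mm
y_c = 625600.00 / 7360.00 = 85.00 mm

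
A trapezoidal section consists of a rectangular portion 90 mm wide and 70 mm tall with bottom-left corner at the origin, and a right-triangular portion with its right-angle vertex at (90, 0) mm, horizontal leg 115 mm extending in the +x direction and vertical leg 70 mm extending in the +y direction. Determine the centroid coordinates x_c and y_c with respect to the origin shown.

x_c = 77.49 mm, y_c = 30.45 mm

rectangular portion: A = 90 × 70 = 6300.00, centroid at (45.00, 35.00).
triangular portion: A = ½·115·70 = 4025.00, centroid at (128.33, 23.33).
ΣA = 10325.00 mm²
ΣAx_c = (6300.00)(45.00) + (4025.00)(128.33) = 800041.67 mm³
ΣAy_c = (6300.00)(35.00) + (4025.00)(23.33) = 314416.67 mm³
x_c = 800041.67 / 10325.00 = 77.49 mm
y_c = 314416.67 / 10325.00 = 30.45 mm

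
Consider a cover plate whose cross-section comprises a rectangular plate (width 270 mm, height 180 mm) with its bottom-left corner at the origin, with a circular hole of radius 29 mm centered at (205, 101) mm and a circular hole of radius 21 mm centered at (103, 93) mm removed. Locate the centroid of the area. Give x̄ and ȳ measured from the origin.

Part | A | x̄ᵢ | ȳᵢ | A·x̄ᵢ | A·ȳᵢ
plate | 48600.00 | 135.00 | 90.00 | 6561000.00 | 4374000.00
hole 1 | -2642.08 | 205.00 | 101.00 | -541626.28 | -266850.02
hole 2 | -1385.44 | 103.00 | 93.00 | -142700.56 | -128846.14
Σ | 44572.48 |  |  | 5876673.16 | 3978303.84
x̄ = 5876673.16 / 44572.48 = 131.85 mm
ȳ = 3978303.84 / 44572.48 = 89.25 mm

x̄ = 131.85 mm, ȳ = 89.25 mm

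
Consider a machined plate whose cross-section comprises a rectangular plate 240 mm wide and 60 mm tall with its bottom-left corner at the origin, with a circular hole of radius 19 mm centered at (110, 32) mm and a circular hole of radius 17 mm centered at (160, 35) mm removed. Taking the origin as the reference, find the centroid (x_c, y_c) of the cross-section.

x_c = 117.98 mm, y_c = 29.45 mm

plate: A = 240 × 60 = 14400.00, centroid at (120.00, 30.00).
hole 1: A = −π·19² = -1134.11, centroid at (110.00, 32.00).
hole 2: A = −π·17² = -907.92, centroid at (160.00, 35.00).
ΣA = 12357.96 mm²
ΣAx_c = (14400.00)(120.00) + (-1134.11)(110.00) + (-907.92)(160.00) = 1457980.11 mm³
ΣAy_c = (14400.00)(30.00) + (-1134.11)(32.00) + (-907.92)(35.00) = 363931.11 mm³
x_c = 1457980.11 / 12357.96 = 117.98 mm
y_c = 363931.11 / 12357.96 = 29.45 mm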